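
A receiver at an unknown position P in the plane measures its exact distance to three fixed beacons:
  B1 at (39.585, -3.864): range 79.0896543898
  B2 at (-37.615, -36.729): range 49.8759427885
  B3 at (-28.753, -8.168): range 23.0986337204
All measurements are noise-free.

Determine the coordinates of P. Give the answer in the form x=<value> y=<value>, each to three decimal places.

eq1: (x − 39.585)² + (y + 3.864)² = 79.0896543898²
eq2: (x + 37.615)² + (y + 36.729)² = 49.8759427885²
eq3: (x + 28.753)² + (y + 8.168)² = 23.0986337204²
eq3−eq1, eq3−eq2 (x²,y² cancel):
  136.676·x + 8.608·y = -5033.175064
  -17.724·x − 57.122·y = -83.606356
det = 136.676·-57.122 − 8.608·-17.724 = -7654.638280
x = (-5033.175064·-57.122 − 8.608·-83.606356) / -7654.638280 = -37.653603
y = (136.676·-83.606356 − -5033.175064·-17.724) / -7654.638280 = 13.146928

x=-37.654 y=13.147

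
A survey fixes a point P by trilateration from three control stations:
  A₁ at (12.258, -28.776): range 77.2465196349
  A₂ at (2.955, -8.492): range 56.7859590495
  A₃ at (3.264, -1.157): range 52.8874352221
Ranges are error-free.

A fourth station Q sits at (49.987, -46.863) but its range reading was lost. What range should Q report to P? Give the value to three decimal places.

117.474

eq1: (x − 12.258)² + (y + 28.776)² = 77.2465196349²
eq2: (x − 2.955)² + (y + 8.492)² = 56.7859590495²
eq3: (x − 3.264)² + (y + 1.157)² = 52.8874352221²
eq2−eq1, eq2−eq3 (x²,y² cancel):
  18.606·x − 40.568·y = -1844.909000
  0.618·x + 14.670·y = 358.710597
det = 18.606·14.670 − -40.568·0.618 = 298.021044
x = (-1844.909000·14.670 − -40.568·358.710597) / 298.021044 = -41.985772
y = (18.606·358.710597 − -1844.909000·0.618) / 298.021044 = 26.220709
|P − Q| = √((-41.985772 − 49.987)² + (26.220709 − -46.863)²) = 117.474335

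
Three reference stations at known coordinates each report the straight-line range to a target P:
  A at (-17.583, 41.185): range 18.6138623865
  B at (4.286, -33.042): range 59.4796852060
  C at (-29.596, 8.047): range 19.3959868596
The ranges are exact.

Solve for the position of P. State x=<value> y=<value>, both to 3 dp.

eq1: (x + 17.583)² + (y − 41.185)² = 18.6138623865²
eq2: (x − 4.286)² + (y + 33.042)² = 59.4796852060²
eq3: (x + 29.596)² + (y − 8.047)² = 19.3959868596²
eq3−eq2, eq3−eq1 (x²,y² cancel):
  67.764·x − 82.178·y = -2992.162511
  24.026·x + 66.276·y = 1094.417122
det = 67.764·66.276 − -82.178·24.026 = 6465.535492
x = (-2992.162511·66.276 − -82.178·1094.417122) / 6465.535492 = -16.761419
y = (67.764·1094.417122 − -2992.162511·24.026) / 6465.535492 = 22.589278

x=-16.761 y=22.589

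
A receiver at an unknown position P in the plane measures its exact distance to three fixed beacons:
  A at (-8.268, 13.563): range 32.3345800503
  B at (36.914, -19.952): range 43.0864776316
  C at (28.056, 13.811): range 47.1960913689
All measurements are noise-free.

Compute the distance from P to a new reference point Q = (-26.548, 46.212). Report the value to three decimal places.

68.043

eq1: (x + 8.268)² + (y − 13.563)² = 32.3345800503²
eq2: (x − 36.914)² + (y + 19.952)² = 43.0864776316²
eq3: (x − 28.056)² + (y − 13.811)² = 47.1960913689²
eq2−eq3, eq2−eq1 (x²,y² cancel):
  -17.716·x + 67.526·y = -1153.869329
  -90.364·x + 67.030·y = -697.491419
det = -17.716·67.030 − 67.526·-90.364 = 4914.415984
x = (-1153.869329·67.030 − 67.526·-697.491419) / 4914.415984 = -6.154354
y = (-17.716·-697.491419 − -1153.869329·-90.364) / 4914.415984 = -18.702424
|P − Q| = √((-6.154354 − -26.548)² + (-18.702424 − 46.212)²) = 68.042510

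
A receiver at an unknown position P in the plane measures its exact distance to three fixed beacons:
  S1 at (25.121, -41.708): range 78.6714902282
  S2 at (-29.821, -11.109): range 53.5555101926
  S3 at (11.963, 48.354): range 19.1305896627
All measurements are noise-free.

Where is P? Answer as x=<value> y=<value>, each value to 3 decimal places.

x=0.525 y=33.020

eq1: (x − 25.121)² + (y + 41.708)² = 78.6714902282²
eq2: (x + 29.821)² + (y + 11.109)² = 53.5555101926²
eq3: (x − 11.963)² + (y − 48.354)² = 19.1305896627²
eq2−eq1, eq2−eq3 (x²,y² cancel):
  109.884·x − 61.198·y = -1963.090720
  83.568·x + 118.926·y = 3970.733974
det = 109.884·118.926 − -61.198·83.568 = 18182.259048
x = (-1963.090720·118.926 − -61.198·3970.733974) / 18182.259048 = 0.524602
y = (109.884·3970.733974 − -1963.090720·83.568) / 18182.259048 = 33.019643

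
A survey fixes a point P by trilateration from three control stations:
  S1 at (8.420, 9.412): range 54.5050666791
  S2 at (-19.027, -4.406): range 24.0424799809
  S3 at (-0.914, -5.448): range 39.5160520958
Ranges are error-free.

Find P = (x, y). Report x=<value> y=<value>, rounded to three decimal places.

x=-37.943 y=-19.246

eq1: (x − 8.420)² + (y − 9.412)² = 54.5050666791²
eq2: (x + 19.027)² + (y + 4.406)² = 24.0424799809²
eq3: (x + 0.914)² + (y + 5.448)² = 39.5160520958²
eq3−eq2, eq3−eq1 (x²,y² cancel):
  -36.226·x + 2.084·y = 1334.400995
  18.668·x + 29.720·y = -1280.317876
det = -36.226·29.720 − 2.084·18.668 = -1115.540832
x = (1334.400995·29.720 − 2.084·-1280.317876) / -1115.540832 = -37.942654
y = (-36.226·-1280.317876 − 1334.400995·18.668) / -1115.540832 = -19.246447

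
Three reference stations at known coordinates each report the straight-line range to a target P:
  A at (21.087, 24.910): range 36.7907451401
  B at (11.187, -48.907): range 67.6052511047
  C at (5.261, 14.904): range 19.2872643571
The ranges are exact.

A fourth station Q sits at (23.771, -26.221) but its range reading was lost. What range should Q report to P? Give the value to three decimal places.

55.052

eq1: (x − 21.087)² + (y − 24.910)² = 36.7907451401²
eq2: (x − 11.187)² + (y + 48.907)² = 67.6052511047²
eq3: (x − 5.261)² + (y − 14.904)² = 19.2872643571²
eq2−eq1, eq2−eq3 (x²,y² cancel):
  19.800·x + 147.634·y = 1765.037100
  -11.852·x + 127.622·y = 1931.235130
det = 19.800·127.622 − 147.634·-11.852 = 4276.673768
x = (1765.037100·127.622 − 147.634·1931.235130) / 4276.673768 = -13.996485
y = (19.800·1931.235130 − 1765.037100·-11.852) / 4276.673768 = 13.832637
|P − Q| = √((-13.996485 − 23.771)² + (13.832637 − -26.221)²) = 55.051583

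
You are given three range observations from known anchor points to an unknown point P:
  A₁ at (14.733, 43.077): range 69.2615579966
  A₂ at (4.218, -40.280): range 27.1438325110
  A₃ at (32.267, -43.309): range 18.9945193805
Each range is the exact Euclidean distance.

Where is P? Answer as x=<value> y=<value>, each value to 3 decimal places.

eq1: (x − 14.733)² + (y − 43.077)² = 69.2615579966²
eq2: (x − 4.218)² + (y + 40.280)² = 27.1438325110²
eq3: (x − 32.267)² + (y + 43.309)² = 18.9945193805²
eq3−eq2, eq3−eq1 (x²,y² cancel):
  -56.098·x + 6.058·y = -1652.554723
  -35.068·x + 172.772·y = -5280.511202
det = -56.098·172.772 − 6.058·-35.068 = -9479.721712
x = (-1652.554723·172.772 − 6.058·-5280.511202) / -9479.721712 = 26.744018
y = (-56.098·-5280.511202 − -1652.554723·-35.068) / -9479.721712 = -25.135161

x=26.744 y=-25.135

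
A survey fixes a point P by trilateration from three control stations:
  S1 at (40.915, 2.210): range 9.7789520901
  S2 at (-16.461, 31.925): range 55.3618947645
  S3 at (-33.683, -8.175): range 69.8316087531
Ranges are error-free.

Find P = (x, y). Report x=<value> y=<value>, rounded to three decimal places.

x=33.978 y=9.102

eq1: (x − 40.915)² + (y − 2.210)² = 9.7789520901²
eq2: (x + 16.461)² + (y − 31.925)² = 55.3618947645²
eq3: (x + 33.683)² + (y + 8.175)² = 69.8316087531²
eq2−eq3, eq2−eq1 (x²,y² cancel):
  -34.444·x − 80.200·y = -1900.309221
  114.752·x − 59.430·y = 3358.062667
det = -34.444·-59.430 − -80.200·114.752 = 11250.117320
x = (-1900.309221·-59.430 − -80.200·3358.062667) / 11250.117320 = 33.977601
y = (-34.444·3358.062667 − -1900.309221·114.752) / 11250.117320 = 9.102054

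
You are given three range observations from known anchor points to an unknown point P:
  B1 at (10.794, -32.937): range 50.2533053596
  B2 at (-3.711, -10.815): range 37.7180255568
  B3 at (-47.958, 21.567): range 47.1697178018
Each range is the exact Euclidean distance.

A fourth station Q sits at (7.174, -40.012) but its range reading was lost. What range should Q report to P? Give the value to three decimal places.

eq1: (x − 10.794)² + (y + 32.937)² = 50.2533053596²
eq2: (x + 3.711)² + (y + 10.815)² = 37.7180255568²
eq3: (x + 47.958)² + (y − 21.567)² = 47.1697178018²
eq3−eq1, eq3−eq2 (x²,y² cancel):
  117.504·x − 109.008·y = -1864.161270
  88.494·x − 64.764·y = -1832.036681
det = 117.504·-64.764 − -109.008·88.494 = 2036.524896
x = (-1864.161270·-64.764 − -109.008·-1832.036681) / 2036.524896 = -38.779842
y = (117.504·-1832.036681 − -1864.161270·88.494) / 2036.524896 = -24.701172
|P − Q| = √((-38.779842 − 7.174)² + (-24.701172 − -40.012)²) = 48.437352

48.437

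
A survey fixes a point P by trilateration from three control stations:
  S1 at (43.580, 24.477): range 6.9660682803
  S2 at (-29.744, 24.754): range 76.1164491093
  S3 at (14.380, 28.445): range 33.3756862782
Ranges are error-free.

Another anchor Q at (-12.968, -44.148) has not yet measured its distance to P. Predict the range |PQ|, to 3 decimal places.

85.698

eq1: (x − 43.580)² + (y − 24.477)² = 6.9660682803²
eq2: (x + 29.744)² + (y − 24.754)² = 76.1164491093²
eq3: (x − 14.380)² + (y − 28.445)² = 33.3756862782²
eq2−eq1, eq2−eq3 (x²,y² cancel):
  146.648·x − 0.554·y = 6746.061595
  88.248·x + 7.382·y = 4198.213763
det = 146.648·7.382 − -0.554·88.248 = 1131.444928
x = (6746.061595·7.382 − -0.554·4198.213763) / 1131.444928 = 46.069619
y = (146.648·4198.213763 − 6746.061595·88.248) / 1131.444928 = 17.971010
|P − Q| = √((46.069619 − -12.968)² + (17.971010 − -44.148)²) = 85.698378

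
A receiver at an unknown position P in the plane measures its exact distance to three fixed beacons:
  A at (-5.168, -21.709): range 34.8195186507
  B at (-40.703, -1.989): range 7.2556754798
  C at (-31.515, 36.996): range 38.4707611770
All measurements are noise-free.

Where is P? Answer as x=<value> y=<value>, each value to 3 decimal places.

eq1: (x + 5.168)² + (y + 21.709)² = 34.8195186507²
eq2: (x + 40.703)² + (y + 1.989)² = 7.2556754798²
eq3: (x + 31.515)² + (y − 36.996)² = 38.4707611770²
eq2−eq3, eq2−eq1 (x²,y² cancel):
  18.376·x + 77.970·y = -726.145728
  71.070·x − 39.440·y = -2322.455477
det = 18.376·-39.440 − 77.970·71.070 = -6266.077340
x = (-726.145728·-39.440 − 77.970·-2322.455477) / -6266.077340 = -33.469271
y = (18.376·-2322.455477 − -726.145728·71.070) / -6266.077340 = -1.425092

x=-33.469 y=-1.425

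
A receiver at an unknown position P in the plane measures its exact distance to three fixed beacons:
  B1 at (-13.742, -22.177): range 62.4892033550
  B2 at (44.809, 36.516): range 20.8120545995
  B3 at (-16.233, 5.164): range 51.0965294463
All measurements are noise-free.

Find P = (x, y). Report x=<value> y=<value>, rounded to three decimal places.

x=32.807 y=19.513

eq1: (x + 13.742)² + (y + 22.177)² = 62.4892033550²
eq2: (x − 44.809)² + (y − 36.516)² = 20.8120545995²
eq3: (x + 16.233)² + (y − 5.164)² = 51.0965294463²
eq1−eq3, eq1−eq2 (x²,y² cancel):
  -4.982·x + 54.682·y = 903.560506
  117.102·x + 117.386·y = 6132.361763
det = -4.982·117.386 − 54.682·117.102 = -6988.188616
x = (903.560506·117.386 − 54.682·6132.361763) / -6988.188616 = 32.807422
y = (-4.982·6132.361763 − 903.560506·117.102) / -6988.188616 = 19.512949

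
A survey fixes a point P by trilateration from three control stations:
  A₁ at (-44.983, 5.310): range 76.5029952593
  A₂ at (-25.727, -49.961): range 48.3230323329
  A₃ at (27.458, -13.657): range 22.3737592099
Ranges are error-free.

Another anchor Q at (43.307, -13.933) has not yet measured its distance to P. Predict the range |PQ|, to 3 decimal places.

eq1: (x + 44.983)² + (y − 5.310)² = 76.5029952593²
eq2: (x + 25.727)² + (y + 49.961)² = 48.3230323329²
eq3: (x − 27.458)² + (y + 13.657)² = 22.3737592099²
eq3−eq2, eq3−eq1 (x²,y² cancel):
  -106.370·x − 72.608·y = 382.994284
  -144.882·x + 37.934·y = -4240.912206
det = -106.370·37.934 − -72.608·-144.882 = -14554.631836
x = (382.994284·37.934 − -72.608·-4240.912206) / -14554.631836 = 20.158232
y = (-106.370·-4240.912206 − 382.994284·-144.882) / -14554.631836 = -34.806432
|P − Q| = √((20.158232 − 43.307)² + (-34.806432 − -13.933)²) = 31.169948

31.170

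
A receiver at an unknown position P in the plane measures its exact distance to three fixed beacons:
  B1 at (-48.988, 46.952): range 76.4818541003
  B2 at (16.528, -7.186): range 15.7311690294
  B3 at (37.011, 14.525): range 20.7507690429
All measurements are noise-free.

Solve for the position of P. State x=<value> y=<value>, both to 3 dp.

x=17.144 y=8.533

eq1: (x + 48.988)² + (y − 46.952)² = 76.4818541003²
eq2: (x − 16.528)² + (y + 7.186)² = 15.7311690294²
eq3: (x − 37.011)² + (y − 14.525)² = 20.7507690429²
eq2−eq1, eq2−eq3 (x²,y² cancel):
  -131.032·x + 108.276·y = -1322.503260
  40.966·x + 43.422·y = 1072.851629
det = -131.032·43.422 − 108.276·40.966 = -10125.306120
x = (-1322.503260·43.422 − 108.276·1072.851629) / -10125.306120 = 17.144155
y = (-131.032·1072.851629 − -1322.503260·40.966) / -10125.306120 = 8.533098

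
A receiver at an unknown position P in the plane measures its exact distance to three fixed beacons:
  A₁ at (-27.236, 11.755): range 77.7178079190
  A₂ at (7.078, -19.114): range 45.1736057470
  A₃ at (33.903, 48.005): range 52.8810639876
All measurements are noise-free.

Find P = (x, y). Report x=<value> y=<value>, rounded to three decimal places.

eq1: (x + 27.236)² + (y − 11.755)² = 77.7178079190²
eq2: (x − 7.078)² + (y + 19.114)² = 45.1736057470²
eq3: (x − 33.903)² + (y − 48.005)² = 52.8810639876²
eq2−eq1, eq2−eq3 (x²,y² cancel):
  -68.628·x + 61.738·y = -3534.866371
  53.650·x + 134.238·y = 2282.698082
det = -68.628·134.238 − 61.738·53.650 = -12524.729164
x = (-3534.866371·134.238 − 61.738·2282.698082) / -12524.729164 = 49.138197
y = (-68.628·2282.698082 − -3534.866371·53.650) / -12524.729164 = -2.633875

x=49.138 y=-2.634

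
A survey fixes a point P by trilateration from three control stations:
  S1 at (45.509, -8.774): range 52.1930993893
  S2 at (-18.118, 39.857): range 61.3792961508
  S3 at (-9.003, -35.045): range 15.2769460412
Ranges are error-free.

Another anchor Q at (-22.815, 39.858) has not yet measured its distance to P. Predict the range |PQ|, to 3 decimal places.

62.521

eq1: (x − 45.509)² + (y + 8.774)² = 52.1930993893²
eq2: (x + 18.118)² + (y − 39.857)² = 61.3792961508²
eq3: (x + 9.003)² + (y + 35.045)² = 15.2769460412²
eq1−eq3, eq1−eq2 (x²,y² cancel):
  -109.024·x − 52.542·y = 1651.888421
  -127.254·x + 97.262·y = -1274.508156
det = -109.024·97.262 − -52.542·-127.254 = -17290.071956
x = (1651.888421·97.262 − -52.542·-1274.508156) / -17290.071956 = -5.419339
y = (-109.024·-1274.508156 − 1651.888421·-127.254) / -17290.071956 = -20.194328
|P − Q| = √((-5.419339 − -22.815)² + (-20.194328 − 39.858)²) = 62.521125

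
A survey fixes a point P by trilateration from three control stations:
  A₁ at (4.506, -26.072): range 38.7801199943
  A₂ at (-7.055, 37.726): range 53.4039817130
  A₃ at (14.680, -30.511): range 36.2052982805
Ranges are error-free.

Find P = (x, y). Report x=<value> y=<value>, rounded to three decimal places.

eq1: (x − 4.506)² + (y + 26.072)² = 38.7801199943²
eq2: (x + 7.055)² + (y − 37.726)² = 53.4039817130²
eq3: (x − 14.680)² + (y + 30.511)² = 36.2052982805²
eq3−eq1, eq3−eq2 (x²,y² cancel):
  -20.348·x + 8.878·y = -639.444384
  -43.470·x + 136.474·y = -1214.561059
det = -20.348·136.474 − 8.878·-43.470 = -2391.046292
x = (-639.444384·136.474 − 8.878·-1214.561059) / -2391.046292 = 31.987946
y = (-20.348·-1214.561059 − -639.444384·-43.470) / -2391.046292 = 1.289293

x=31.988 y=1.289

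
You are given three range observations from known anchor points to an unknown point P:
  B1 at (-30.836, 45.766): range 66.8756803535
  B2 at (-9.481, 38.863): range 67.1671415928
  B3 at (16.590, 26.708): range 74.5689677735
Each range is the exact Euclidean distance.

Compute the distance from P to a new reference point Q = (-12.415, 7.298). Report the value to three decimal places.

39.945

eq1: (x + 30.836)² + (y − 45.766)² = 66.8756803535²
eq2: (x + 9.481)² + (y − 38.863)² = 67.1671415928²
eq3: (x − 16.590)² + (y − 26.708)² = 74.5689677735²
eq3−eq2, eq3−eq1 (x²,y² cancel):
  -52.142·x + 24.310·y = 1660.782811
  -94.852·x + 38.116·y = 3145.014620
det = -52.142·38.116 − 24.310·-94.852 = 318.407648
x = (1660.782811·38.116 − 24.310·3145.014620) / 318.407648 = -41.308392
y = (-52.142·3145.014620 − 1660.782811·-94.852) / 318.407648 = -20.284629
|P − Q| = √((-41.308392 − -12.415)² + (-20.284629 − 7.298)²) = 39.945332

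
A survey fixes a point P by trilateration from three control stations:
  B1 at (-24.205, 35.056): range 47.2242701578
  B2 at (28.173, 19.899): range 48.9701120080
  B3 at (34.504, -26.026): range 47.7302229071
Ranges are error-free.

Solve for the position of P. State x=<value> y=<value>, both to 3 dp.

x=-10.504 y=-10.137

eq1: (x + 24.205)² + (y − 35.056)² = 47.2242701578²
eq2: (x − 28.173)² + (y − 19.899)² = 48.9701120080²
eq3: (x − 34.504)² + (y + 26.026)² = 47.7302229071²
eq1−eq3, eq1−eq2 (x²,y² cancel):
  117.418·x − 122.164·y = 5.031044
  104.756·x − 30.314·y = -793.057209
det = 117.418·-30.314 − -122.164·104.756 = 9238.002732
x = (5.031044·-30.314 − -122.164·-793.057209) / 9238.002732 = -10.503954
y = (117.418·-793.057209 − 5.031044·104.756) / 9238.002732 = -10.137064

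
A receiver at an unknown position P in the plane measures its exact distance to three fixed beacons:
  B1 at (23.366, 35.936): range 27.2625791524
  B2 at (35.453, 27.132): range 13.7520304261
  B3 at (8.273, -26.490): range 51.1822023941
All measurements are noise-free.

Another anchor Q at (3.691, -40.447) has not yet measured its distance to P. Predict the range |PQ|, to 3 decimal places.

eq1: (x − 23.366)² + (y − 35.936)² = 27.2625791524²
eq2: (x − 35.453)² + (y − 27.132)² = 13.7520304261²
eq3: (x − 8.273)² + (y + 26.490)² = 51.1822023941²
eq3−eq2, eq3−eq1 (x²,y² cancel):
  54.360·x + 107.244·y = 3653.397505
  30.186·x + 124.852·y = 2943.573043
det = 54.360·124.852 − 107.244·30.186 = 3549.687336
x = (3653.397505·124.852 − 107.244·2943.573043) / 3549.687336 = 39.567834
y = (54.360·2943.573043 − 3653.397505·30.186) / 3549.687336 = 14.010015
|P − Q| = √((39.567834 − 3.691)² + (14.010015 − -40.447)²) = 65.212834

65.213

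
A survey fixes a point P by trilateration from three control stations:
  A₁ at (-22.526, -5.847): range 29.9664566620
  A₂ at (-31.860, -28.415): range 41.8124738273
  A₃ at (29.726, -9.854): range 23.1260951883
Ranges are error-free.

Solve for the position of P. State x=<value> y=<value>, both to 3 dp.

eq1: (x + 22.526)² + (y + 5.847)² = 29.9664566620²
eq2: (x + 31.860)² + (y + 28.415)² = 41.8124738273²
eq3: (x − 29.726)² + (y + 9.854)² = 23.1260951883²
eq1−eq2, eq1−eq3 (x²,y² cancel):
  -18.668·x − 45.136·y = 430.569297
  104.504·x − 8.014·y = 802.300553
det = -18.668·-8.014 − -45.136·104.504 = 4866.497896
x = (430.569297·-8.014 − -45.136·802.300553) / 4866.497896 = 6.732163
y = (-18.668·802.300553 − 430.569297·104.504) / 4866.497896 = -12.323762

x=6.732 y=-12.324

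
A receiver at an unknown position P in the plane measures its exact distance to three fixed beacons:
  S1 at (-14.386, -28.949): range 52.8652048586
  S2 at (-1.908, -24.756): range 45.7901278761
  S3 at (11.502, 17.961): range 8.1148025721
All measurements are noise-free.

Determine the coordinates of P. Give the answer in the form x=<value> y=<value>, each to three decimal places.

x=3.853 y=20.670

eq1: (x + 14.386)² + (y + 28.949)² = 52.8652048586²
eq2: (x + 1.908)² + (y + 24.756)² = 45.7901278761²
eq3: (x − 11.502)² + (y − 17.961)² = 8.1148025721²
eq1−eq3, eq1−eq2 (x²,y² cancel):
  51.776·x + 93.820·y = 2138.771792
  24.956·x + 8.386·y = 269.492477
det = 51.776·8.386 − 93.820·24.956 = -1907.178384
x = (2138.771792·8.386 − 93.820·269.492477) / -1907.178384 = 3.852835
y = (51.776·269.492477 − 2138.771792·24.956) / -1907.178384 = 20.670298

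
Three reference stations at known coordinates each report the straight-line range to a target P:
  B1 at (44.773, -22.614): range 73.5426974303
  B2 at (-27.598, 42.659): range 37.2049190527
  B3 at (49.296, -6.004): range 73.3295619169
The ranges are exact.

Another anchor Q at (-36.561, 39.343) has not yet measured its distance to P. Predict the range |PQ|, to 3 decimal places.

eq1: (x − 44.773)² + (y + 22.614)² = 73.5426974303²
eq2: (x + 27.598)² + (y − 42.659)² = 37.2049190527²
eq3: (x − 49.296)² + (y + 6.004)² = 73.3295619169²
eq1−eq2, eq1−eq3 (x²,y² cancel):
  -144.742·x + 130.546·y = 4089.747704
  9.046·x + 33.220·y = -18.567199
det = -144.742·33.220 − 130.546·9.046 = -5989.248356
x = (4089.747704·33.220 − 130.546·-18.567199) / -5989.248356 = -23.088923
y = (-144.742·-18.567199 − 4089.747704·9.046) / -5989.248356 = 5.728332
|P − Q| = √((-23.088923 − -36.561)² + (5.728332 − 39.343)²) = 36.213848

36.214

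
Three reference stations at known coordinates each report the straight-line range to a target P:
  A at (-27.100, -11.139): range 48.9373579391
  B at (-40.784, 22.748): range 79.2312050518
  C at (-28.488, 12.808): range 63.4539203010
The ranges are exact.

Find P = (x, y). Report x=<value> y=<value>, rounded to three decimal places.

eq1: (x + 27.100)² + (y + 11.139)² = 48.9373579391²
eq2: (x + 40.784)² + (y − 22.748)² = 79.2312050518²
eq3: (x + 28.488)² + (y − 12.808)² = 63.4539203010²
eq2−eq1, eq2−eq3 (x²,y² cancel):
  27.368·x − 67.774·y = 2560.400013
  24.592·x − 19.880·y = 1045.988700
det = 27.368·-19.880 − -67.774·24.592 = 1122.622368
x = (2560.400013·-19.880 − -67.774·1045.988700) / 1122.622368 = 17.806599
y = (27.368·1045.988700 − 2560.400013·24.592) / 1122.622368 = -30.587969

x=17.807 y=-30.588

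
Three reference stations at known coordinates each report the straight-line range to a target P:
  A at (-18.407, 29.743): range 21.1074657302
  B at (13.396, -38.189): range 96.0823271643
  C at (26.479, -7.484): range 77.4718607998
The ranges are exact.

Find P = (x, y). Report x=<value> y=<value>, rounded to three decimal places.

eq1: (x + 18.407)² + (y − 29.743)² = 21.1074657302²
eq2: (x − 13.396)² + (y + 38.189)² = 96.0823271643²
eq3: (x − 26.479)² + (y + 7.484)² = 77.4718607998²
eq3−eq2, eq3−eq1 (x²,y² cancel):
  -26.166·x − 61.410·y = -2349.219538
  -89.772·x + 74.454·y = 6022.680107
det = -26.166·74.454 − -61.410·-89.772 = -7461.061884
x = (-2349.219538·74.454 − -61.410·6022.680107) / -7461.061884 = -26.128183
y = (-26.166·6022.680107 − -2349.219538·-89.772) / -7461.061884 = 49.387552

x=-26.128 y=49.388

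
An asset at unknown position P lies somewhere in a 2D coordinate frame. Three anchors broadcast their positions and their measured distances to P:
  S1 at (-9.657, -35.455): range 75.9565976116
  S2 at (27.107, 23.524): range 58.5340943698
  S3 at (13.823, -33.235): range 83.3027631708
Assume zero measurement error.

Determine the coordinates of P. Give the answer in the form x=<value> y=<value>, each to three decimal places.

eq1: (x + 9.657)² + (y + 35.455)² = 75.9565976116²
eq2: (x − 27.107)² + (y − 23.524)² = 58.5340943698²
eq3: (x − 13.823)² + (y + 33.235)² = 83.3027631708²
eq3−eq1, eq3−eq2 (x²,y² cancel):
  -46.960·x − 4.440·y = 1224.619751
  26.568·x + 113.518·y = 3505.637619
det = -46.960·113.518 − -4.440·26.568 = -5212.843360
x = (1224.619751·113.518 − -4.440·3505.637619) / -5212.843360 = -29.653954
y = (-46.960·3505.637619 − 1224.619751·26.568) / -5212.843360 = 37.822053

x=-29.654 y=37.822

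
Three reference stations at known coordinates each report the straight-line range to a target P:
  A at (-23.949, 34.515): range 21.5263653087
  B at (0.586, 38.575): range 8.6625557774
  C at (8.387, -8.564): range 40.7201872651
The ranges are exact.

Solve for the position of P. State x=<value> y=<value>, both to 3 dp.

eq1: (x + 23.949)² + (y − 34.515)² = 21.5263653087²
eq2: (x − 0.586)² + (y − 38.575)² = 8.6625557774²
eq3: (x − 8.387)² + (y + 8.564)² = 40.7201872651²
eq3−eq2, eq3−eq1 (x²,y² cancel):
  -15.602·x + 94.278·y = 2927.783934
  -64.672·x + 86.158·y = 2815.905208
det = -15.602·86.158 − 94.278·-64.672 = 4752.909700
x = (2927.783934·86.158 − 94.278·2815.905208) / 4752.909700 = -2.782696
y = (-15.602·2815.905208 − 2927.783934·-64.672) / 4752.909700 = 30.594288

x=-2.783 y=30.594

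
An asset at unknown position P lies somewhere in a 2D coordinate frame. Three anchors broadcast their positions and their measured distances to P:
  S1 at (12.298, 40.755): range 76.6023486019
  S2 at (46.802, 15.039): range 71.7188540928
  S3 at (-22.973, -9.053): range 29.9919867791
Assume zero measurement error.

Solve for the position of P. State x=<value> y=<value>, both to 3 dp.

eq1: (x − 12.298)² + (y − 40.755)² = 76.6023486019²
eq2: (x − 46.802)² + (y − 15.039)² = 71.7188540928²
eq3: (x + 22.973)² + (y + 9.053)² = 29.9919867791²
eq1−eq2, eq1−eq3 (x²,y² cancel):
  69.008·x − 51.432·y = 1328.713675
  -70.542·x − 99.616·y = 3765.905249
det = 69.008·-99.616 − -51.432·-70.542 = -10502.417072
x = (1328.713675·-99.616 − -51.432·3765.905249) / -10502.417072 = -5.839313
y = (69.008·3765.905249 − 1328.713675·-70.542) / -10502.417072 = -33.669174

x=-5.839 y=-33.669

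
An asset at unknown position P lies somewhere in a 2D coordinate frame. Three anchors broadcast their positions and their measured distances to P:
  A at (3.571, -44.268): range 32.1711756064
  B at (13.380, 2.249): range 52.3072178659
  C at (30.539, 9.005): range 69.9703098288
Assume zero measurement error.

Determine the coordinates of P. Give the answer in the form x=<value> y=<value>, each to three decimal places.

eq1: (x − 3.571)² + (y + 44.268)² = 32.1711756064²
eq2: (x − 13.380)² + (y − 2.249)² = 52.3072178659²
eq3: (x − 30.539)² + (y − 9.005)² = 69.9703098288²
eq1−eq2, eq1−eq3 (x²,y² cancel):
  19.618·x + 93.034·y = -3489.385965
  53.936·x + 106.546·y = -4819.547037
det = 19.618·106.546 − 93.034·53.936 = -2927.662396
x = (-3489.385965·106.546 − 93.034·-4819.547037) / -2927.662396 = -26.164773
y = (19.618·-4819.547037 − -3489.385965·53.936) / -2927.662396 = -31.989224

x=-26.165 y=-31.989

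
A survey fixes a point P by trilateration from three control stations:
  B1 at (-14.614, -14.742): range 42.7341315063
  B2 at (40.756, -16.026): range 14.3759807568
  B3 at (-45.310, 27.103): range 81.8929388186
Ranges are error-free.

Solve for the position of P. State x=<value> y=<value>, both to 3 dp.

x=27.827 y=-9.741

eq1: (x + 14.614)² + (y + 14.742)² = 42.7341315063²
eq2: (x − 40.756)² + (y + 16.026)² = 14.3759807568²
eq3: (x + 45.310)² + (y − 27.103)² = 81.8929388186²
eq1−eq2, eq1−eq3 (x²,y² cancel):
  110.740·x − 2.568·y = 3106.525825
  -61.392·x + 83.690·y = -2523.574284
det = 110.740·83.690 − -2.568·-61.392 = 9110.175944
x = (3106.525825·83.690 − -2.568·-2523.574284) / 9110.175944 = 27.826533
y = (110.740·-2523.574284 − 3106.525825·-61.392) / 9110.175944 = -9.741281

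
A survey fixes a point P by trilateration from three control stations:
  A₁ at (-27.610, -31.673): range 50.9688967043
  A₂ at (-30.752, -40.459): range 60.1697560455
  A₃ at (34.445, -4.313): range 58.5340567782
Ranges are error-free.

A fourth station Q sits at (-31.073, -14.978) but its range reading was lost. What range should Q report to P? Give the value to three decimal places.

eq1: (x + 27.610)² + (y + 31.673)² = 50.9688967043²
eq2: (x + 30.752)² + (y + 40.459)² = 60.1697560455²
eq3: (x − 34.445)² + (y + 4.313)² = 58.5340567782²
eq2−eq1, eq2−eq3 (x²,y² cancel):
  6.284·x + 17.572·y = 205.445955
  130.394·x + 72.292·y = -1183.392451
det = 6.284·72.292 − 17.572·130.394 = -1837.000440
x = (205.445955·72.292 − 17.572·-1183.392451) / -1837.000440 = -19.404825
y = (6.284·-1183.392451 − 205.445955·130.394) / -1837.000440 = 18.631110
|P − Q| = √((-19.404825 − -31.073)² + (18.631110 − -14.978)²) = 35.576939

35.577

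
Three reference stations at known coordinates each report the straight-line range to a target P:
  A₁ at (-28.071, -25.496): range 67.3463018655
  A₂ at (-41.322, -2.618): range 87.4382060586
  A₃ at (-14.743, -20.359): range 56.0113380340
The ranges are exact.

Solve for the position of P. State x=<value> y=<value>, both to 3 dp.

eq1: (x + 28.071)² + (y + 25.496)² = 67.3463018655²
eq2: (x + 41.322)² + (y + 2.618)² = 87.4382060586²
eq3: (x + 14.743)² + (y + 20.359)² = 56.0113380340²
eq2−eq3, eq2−eq1 (x²,y² cancel):
  53.158·x − 35.482·y = 3425.653212
  26.502·x − 45.756·y = 2833.580953
det = 53.158·-45.756 − -35.482·26.502 = -1491.953484
x = (3425.653212·-45.756 − -35.482·2833.580953) / -1491.953484 = 37.670792
y = (53.158·2833.580953 − 3425.653212·26.502) / -1491.953484 = -40.109049

x=37.671 y=-40.109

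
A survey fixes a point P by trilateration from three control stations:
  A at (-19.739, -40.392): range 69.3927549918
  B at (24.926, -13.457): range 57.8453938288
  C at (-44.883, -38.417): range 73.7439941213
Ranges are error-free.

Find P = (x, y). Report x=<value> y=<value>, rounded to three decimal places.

eq1: (x + 19.739)² + (y + 40.392)² = 69.3927549918²
eq2: (x − 24.926)² + (y + 13.457)² = 57.8453938288²
eq3: (x + 44.883)² + (y + 38.417)² = 73.7439941213²
eq1−eq2, eq1−eq3 (x²,y² cancel):
  89.330·x + 53.870·y = 250.519398
  -50.288·x + 3.950·y = 846.385569
det = 89.330·3.950 − 53.870·-50.288 = 3061.868060
x = (250.519398·3.950 − 53.870·846.385569) / 3061.868060 = -14.567982
y = (89.330·846.385569 − 250.519398·-50.288) / 3061.868060 = 28.807820

x=-14.568 y=28.808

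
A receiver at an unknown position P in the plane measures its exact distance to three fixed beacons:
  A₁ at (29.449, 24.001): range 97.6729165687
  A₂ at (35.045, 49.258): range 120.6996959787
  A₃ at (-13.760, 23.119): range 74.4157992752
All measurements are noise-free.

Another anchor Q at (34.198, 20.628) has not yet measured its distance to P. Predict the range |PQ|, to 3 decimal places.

eq1: (x − 29.449)² + (y − 24.001)² = 97.6729165687²
eq2: (x − 35.045)² + (y − 49.258)² = 120.6996959787²
eq3: (x + 13.760)² + (y − 23.119)² = 74.4157992752²
eq1−eq2, eq1−eq3 (x²,y² cancel):
  11.192·x + 50.514·y = -2817.206991
  -86.418·x − 1.764·y = 3282.821608
det = 11.192·-1.764 − 50.514·-86.418 = 4345.576164
x = (-2817.206991·-1.764 − 50.514·3282.821608) / 4345.576164 = -37.016702
y = (11.192·3282.821608 − -2817.206991·-86.418) / 4345.576164 = -47.569309
|P − Q| = √((-37.016702 − 34.198)² + (-47.569309 − 20.628)²) = 98.602265

98.602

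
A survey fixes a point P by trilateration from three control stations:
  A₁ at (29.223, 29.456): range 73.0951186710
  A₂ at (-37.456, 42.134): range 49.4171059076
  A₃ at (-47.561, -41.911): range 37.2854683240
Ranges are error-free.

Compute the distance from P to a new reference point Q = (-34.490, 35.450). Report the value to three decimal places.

eq1: (x − 29.223)² + (y − 29.456)² = 73.0951186710²
eq2: (x + 37.456)² + (y − 42.134)² = 49.4171059076²
eq3: (x + 47.561)² + (y + 41.911)² = 37.2854683240²
eq1−eq2, eq1−eq3 (x²,y² cancel):
  -133.358·x + 25.356·y = 4357.432244
  -153.568·x − 142.734·y = 6249.631202
det = -133.358·-142.734 − 25.356·-153.568 = 22928.590980
x = (4357.432244·-142.734 − 25.356·6249.631202) / 22928.590980 = -34.036953
y = (-133.358·6249.631202 − 4357.432244·-153.568) / 22928.590980 = -7.164686
|P − Q| = √((-34.036953 − -34.490)² + (-7.164686 − 35.450)²) = 42.617095

42.617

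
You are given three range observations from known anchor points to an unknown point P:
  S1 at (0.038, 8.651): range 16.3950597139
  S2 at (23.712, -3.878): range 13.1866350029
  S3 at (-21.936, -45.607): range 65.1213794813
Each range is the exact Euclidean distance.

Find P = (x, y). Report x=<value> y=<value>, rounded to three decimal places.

x=16.356 y=7.066

eq1: (x − 0.038)² + (y − 8.651)² = 16.3950597139²
eq2: (x − 23.712)² + (y + 3.878)² = 13.1866350029²
eq3: (x + 21.936)² + (y + 45.607)² = 65.1213794813²
eq1−eq2, eq1−eq3 (x²,y² cancel):
  47.348·x − 25.058·y = 597.367223
  -43.948·x − 108.516·y = -1485.650783
det = 47.348·-108.516 − -25.058·-43.948 = -6239.264552
x = (597.367223·-108.516 − -25.058·-1485.650783) / -6239.264552 = 16.356309
y = (47.348·-1485.650783 − 597.367223·-43.948) / -6239.264552 = 7.066458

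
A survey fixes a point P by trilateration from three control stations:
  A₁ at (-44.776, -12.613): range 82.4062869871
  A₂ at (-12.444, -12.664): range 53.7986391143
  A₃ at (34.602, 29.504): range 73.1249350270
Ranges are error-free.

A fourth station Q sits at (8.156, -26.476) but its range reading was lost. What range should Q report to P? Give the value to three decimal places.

eq1: (x + 44.776)² + (y + 12.613)² = 82.4062869871²
eq2: (x + 12.444)² + (y + 12.664)² = 53.7986391143²
eq3: (x − 34.602)² + (y − 29.504)² = 73.1249350270²
eq1−eq3, eq1−eq2 (x²,y² cancel):
  158.756·x + 84.234·y = 1347.346487
  64.664·x − 0.102·y = 2047.754651
det = 158.756·-0.102 − 84.234·64.664 = -5463.100488
x = (1347.346487·-0.102 − 84.234·2047.754651) / -5463.100488 = 31.598905
y = (158.756·2047.754651 − 1347.346487·64.664) / -5463.100488 = -43.559243
|P − Q| = √((31.598905 − 8.156)² + (-43.559243 − -26.476)²) = 29.007017

29.007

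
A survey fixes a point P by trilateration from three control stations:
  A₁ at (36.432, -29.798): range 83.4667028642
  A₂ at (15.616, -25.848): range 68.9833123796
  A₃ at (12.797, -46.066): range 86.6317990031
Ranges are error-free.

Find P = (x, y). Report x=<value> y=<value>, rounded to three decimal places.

x=-14.897 y=36.020

eq1: (x − 36.432)² + (y + 29.798)² = 83.4667028642²
eq2: (x − 15.616)² + (y + 25.848)² = 68.9833123796²
eq3: (x − 12.797)² + (y + 46.066)² = 86.6317990031²
eq3−eq2, eq3−eq1 (x²,y² cancel):
  5.638·x + 40.436·y = 1372.510207
  47.270·x + 32.536·y = 467.749974
det = 5.638·32.536 − 40.436·47.270 = -1727.971752
x = (1372.510207·32.536 − 40.436·467.749974) / -1727.971752 = -14.897266
y = (5.638·467.749974 − 1372.510207·47.270) / -1727.971752 = 36.019908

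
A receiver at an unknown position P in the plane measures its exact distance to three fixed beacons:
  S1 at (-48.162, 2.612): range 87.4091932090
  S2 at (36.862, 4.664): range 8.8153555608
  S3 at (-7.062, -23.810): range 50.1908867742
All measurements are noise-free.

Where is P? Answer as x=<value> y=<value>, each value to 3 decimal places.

x=39.005 y=-3.887

eq1: (x + 48.162)² + (y − 2.612)² = 87.4091932090²
eq2: (x − 36.862)² + (y − 4.664)² = 8.8153555608²
eq3: (x + 7.062)² + (y + 23.810)² = 50.1908867742²
eq2−eq1, eq2−eq3 (x²,y² cancel):
  -170.048·x − 4.104·y = -6616.815716
  -87.848·x − 56.948·y = -3205.186618
det = -170.048·-56.948 − -4.104·-87.848 = 9323.365312
x = (-6616.815716·-56.948 − -4.104·-3205.186618) / 9323.365312 = 39.005265
y = (-170.048·-3205.186618 − -6616.815716·-87.848) / 9323.365312 = -3.886843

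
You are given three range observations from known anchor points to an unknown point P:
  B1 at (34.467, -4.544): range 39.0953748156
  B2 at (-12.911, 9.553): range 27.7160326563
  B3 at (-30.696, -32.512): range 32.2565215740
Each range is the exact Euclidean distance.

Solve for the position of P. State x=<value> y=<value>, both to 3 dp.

x=-2.830 y=-16.265

eq1: (x − 34.467)² + (y + 4.544)² = 39.0953748156²
eq2: (x + 12.911)² + (y − 9.553)² = 27.7160326563²
eq3: (x + 30.696)² + (y + 32.512)² = 32.2565215740²
eq2−eq1, eq2−eq3 (x²,y² cancel):
  94.756·x − 28.194·y = 190.398429
  -35.570·x − 84.130·y = 1469.016112
det = 94.756·-84.130 − -28.194·-35.570 = -8974.682860
x = (190.398429·-84.130 − -28.194·1469.016112) / -8974.682860 = -2.830097
y = (94.756·1469.016112 − 190.398429·-35.570) / -8974.682860 = -16.264704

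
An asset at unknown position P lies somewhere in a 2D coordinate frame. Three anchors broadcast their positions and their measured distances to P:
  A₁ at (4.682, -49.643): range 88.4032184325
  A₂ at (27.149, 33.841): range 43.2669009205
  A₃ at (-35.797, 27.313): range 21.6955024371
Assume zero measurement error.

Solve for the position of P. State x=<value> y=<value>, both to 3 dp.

x=-16.048 y=36.295

eq1: (x − 4.682)² + (y + 49.643)² = 88.4032184325²
eq2: (x − 27.149)² + (y − 33.841)² = 43.2669009205²
eq3: (x + 35.797)² + (y − 27.313)² = 21.6955024371²
eq3−eq1, eq3−eq2 (x²,y² cancel):
  80.958·x − 153.912·y = -6885.510808
  125.892·x + 13.056·y = -1546.473585
det = 80.958·13.056 − -153.912·125.892 = 20433.277152
x = (-6885.510808·13.056 − -153.912·-1546.473585) / 20433.277152 = -16.048237
y = (80.958·-1546.473585 − -6885.510808·125.892) / 20433.277152 = 36.295270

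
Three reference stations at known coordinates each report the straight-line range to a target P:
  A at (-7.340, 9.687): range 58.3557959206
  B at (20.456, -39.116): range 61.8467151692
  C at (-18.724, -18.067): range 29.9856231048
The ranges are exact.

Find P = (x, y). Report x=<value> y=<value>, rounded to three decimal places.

eq1: (x + 7.340)² + (y − 9.687)² = 58.3557959206²
eq2: (x − 20.456)² + (y + 39.116)² = 61.8467151692²
eq3: (x + 18.724)² + (y + 18.067)² = 29.9856231048²
eq3−eq1, eq3−eq2 (x²,y² cancel):
  22.768·x + 55.508·y = -3035.552421
  78.360·x − 42.098·y = -1654.373857
det = 22.768·-42.098 − 55.508·78.360 = -5308.094144
x = (-3035.552421·-42.098 − 55.508·-1654.373857) / -5308.094144 = -41.374863
y = (22.768·-1654.373857 − -3035.552421·78.360) / -5308.094144 = -37.715816

x=-41.375 y=-37.716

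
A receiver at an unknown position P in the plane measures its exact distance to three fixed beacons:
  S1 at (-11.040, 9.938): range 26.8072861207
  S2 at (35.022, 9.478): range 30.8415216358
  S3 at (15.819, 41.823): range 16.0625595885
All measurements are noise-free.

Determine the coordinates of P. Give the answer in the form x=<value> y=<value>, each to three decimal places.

eq1: (x + 11.040)² + (y − 9.938)² = 26.8072861207²
eq2: (x − 35.022)² + (y − 9.478)² = 30.8415216358²
eq3: (x − 15.819)² + (y − 41.823)² = 16.0625595885²
eq3−eq1, eq3−eq2 (x²,y² cancel):
  -53.718·x − 63.770·y = -2239.383415
  38.406·x − 64.690·y = -1376.224758
det = -53.718·-64.690 − -63.770·38.406 = 5924.168040
x = (-2239.383415·-64.690 − -63.770·-1376.224758) / 5924.168040 = 9.639136
y = (-53.718·-1376.224758 − -2239.383415·38.406) / 5924.168040 = 26.996837

x=9.639 y=26.997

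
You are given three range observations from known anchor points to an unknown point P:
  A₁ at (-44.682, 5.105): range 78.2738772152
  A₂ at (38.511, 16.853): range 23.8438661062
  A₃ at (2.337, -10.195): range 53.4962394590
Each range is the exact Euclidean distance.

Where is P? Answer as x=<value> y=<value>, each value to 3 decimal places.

eq1: (x + 44.682)² + (y − 5.105)² = 78.2738772152²
eq2: (x − 38.511)² + (y − 16.853)² = 23.8438661062²
eq3: (x − 2.337)² + (y + 10.195)² = 53.4962394590²
eq2−eq1, eq2−eq3 (x²,y² cancel):
  -166.386·x − 23.496·y = -5302.848484
  -72.348·x − 54.096·y = -3951.038821
det = -166.386·-54.096 − -23.496·-72.348 = 7300.928448
x = (-5302.848484·-54.096 − -23.496·-3951.038821) / 7300.928448 = 26.575974
y = (-166.386·-3951.038821 − -5302.848484·-72.348) / 7300.928448 = 37.494829

x=26.576 y=37.495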